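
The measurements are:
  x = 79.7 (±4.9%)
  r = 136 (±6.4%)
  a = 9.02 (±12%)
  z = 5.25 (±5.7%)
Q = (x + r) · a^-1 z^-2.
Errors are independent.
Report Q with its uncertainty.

Let u = x + r = 216. δu = √(δx² + δr²) = √(15.3 + 75.8) = 9.54, so δu/u = 0.0442.
Q is then a monomial in u, a, z:
δQ/Q = √((δu/u)² + (-1·δa/a)² + (-2·δz/z)²) = √(0.00196 + 0.0144 + 0.0130) = 0.171
Q = 0.868, so δQ = 0.171 × 0.868 = 0.149.

0.868 ± 0.149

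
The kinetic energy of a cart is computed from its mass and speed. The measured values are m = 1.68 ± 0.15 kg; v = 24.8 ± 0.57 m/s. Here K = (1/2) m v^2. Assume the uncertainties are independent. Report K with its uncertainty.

Relative error in a monomial: (δK/K)² = Σ (nᵢ · δxᵢ/xᵢ)².
  (1·δm/m)² = (1×0.0893)² = 0.00797;  (2·δv/v)² = (2×0.0230)² = 0.00211
δK/K = √(0.0101) = 0.100
K = 517 J, so δK = 0.100 × 517 = 51.9 J.

517 ± 51.9 J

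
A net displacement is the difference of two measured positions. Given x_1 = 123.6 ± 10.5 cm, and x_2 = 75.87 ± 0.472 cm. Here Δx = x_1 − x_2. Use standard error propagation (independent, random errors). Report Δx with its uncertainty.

47.73 ± 10.5 cm

Each term contributes (cᵢ δxᵢ)² to (δΔx)²:
  (δx_1)² = 110;  (δx_2)² = 0.223
δΔx = √(110) = 10.5 cm
Δx = 47.73 cm.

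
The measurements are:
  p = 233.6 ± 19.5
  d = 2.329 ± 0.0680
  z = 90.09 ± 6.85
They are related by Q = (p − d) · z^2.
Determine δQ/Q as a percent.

Let u = p − d = 231.3. δu = √(δp² + δd²) = √(380 + 0.00462) = 19.5, so δu/u = 0.0843.
Q is then a monomial in u, z:
δQ/Q = √((δu/u)² + (2·δz/z)²) = √(0.00711 + 0.0231) = 0.174

17.4%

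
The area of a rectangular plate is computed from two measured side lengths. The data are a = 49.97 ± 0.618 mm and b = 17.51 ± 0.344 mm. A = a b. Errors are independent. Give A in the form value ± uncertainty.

875.0 ± 20.3 mm^2

Each factor contributes (exponent × relative error)² to (δA/A)²:
  (1·δa/a)² = (1×0.0124)² = 0.000153;  (1·δb/b)² = (1×0.0196)² = 0.000386
δA/A = √(0.000539) = 0.0232
A = 875.0 mm^2, so δA = 0.0232 × 875.0 = 20.3 mm^2.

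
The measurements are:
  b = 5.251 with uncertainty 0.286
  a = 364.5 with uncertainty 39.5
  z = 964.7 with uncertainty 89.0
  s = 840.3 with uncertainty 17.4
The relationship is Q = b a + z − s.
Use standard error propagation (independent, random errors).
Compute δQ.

Let p = b·a = 1914. δp/p = √((1·δb/b)² + (1·δa/a)²) = √(0.00297 + 0.0117) = 0.121, so δp = 232.
Q = p + z − s: δQ = √(δp² + δz² + δs²) = √(53900 + 7920 + 303) = 249

249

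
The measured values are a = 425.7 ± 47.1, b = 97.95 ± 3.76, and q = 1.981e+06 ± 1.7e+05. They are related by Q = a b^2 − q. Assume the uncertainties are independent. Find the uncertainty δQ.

5.76e+05

Let p = a·b^2 = 4.084e+06. δp/p = √((1·δa/a)² + (2·δb/b)²) = √(0.0122 + 0.00589) = 0.135, so δp = 5.5e+05.
Q = p − q: δQ = √(δp² + δq²) = √(3.03e+11 + 2.89e+10) = 5.76e+05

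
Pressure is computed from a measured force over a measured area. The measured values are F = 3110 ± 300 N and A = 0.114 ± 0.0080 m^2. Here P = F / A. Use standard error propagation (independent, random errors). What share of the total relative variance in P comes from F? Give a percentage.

(δP/P)² = (1·δF/F)² + (-1·δA/A)²
  F term: (1×0.0965)² = 0.00931
  A term: (-1×0.0702)² = 0.00492
Total = 0.0142. Share from F = 0.00931/0.0142 = 0.654.

65.4%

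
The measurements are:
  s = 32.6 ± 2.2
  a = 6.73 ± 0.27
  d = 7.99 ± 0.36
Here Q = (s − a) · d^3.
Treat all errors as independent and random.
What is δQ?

Let u = s − a = 25.9. δu = √(δs² + δa²) = √(4.84 + 0.0729) = 2.22, so δu/u = 0.0857.
Q is then a monomial in u, d:
δQ/Q = √((δu/u)² + (3·δd/d)²) = √(0.00734 + 0.0183) = 0.160
Q = 13200, so δQ = 0.160 × 13200 = 2110.

2110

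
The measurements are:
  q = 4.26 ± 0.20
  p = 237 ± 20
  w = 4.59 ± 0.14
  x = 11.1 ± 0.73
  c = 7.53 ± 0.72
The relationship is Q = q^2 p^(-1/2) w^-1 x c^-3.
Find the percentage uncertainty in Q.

Q is a product of powers, so relative uncertainties combine in quadrature:
  (2·δq/q)² = (2×0.0469)² = 0.00882;  (−½·δp/p)² = (-0.5×0.0844)² = 0.00178;  (-1·δw/w)² = (-1×0.0305)² = 0.000930;  (1·δx/x)² = (1×0.0658)² = 0.00433;  (-3·δc/c)² = (-3×0.0956)² = 0.0823
δQ/Q = √(0.0981) = 0.313

31.3%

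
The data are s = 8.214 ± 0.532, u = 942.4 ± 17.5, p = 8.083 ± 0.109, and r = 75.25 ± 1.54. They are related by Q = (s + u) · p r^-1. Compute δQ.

3.13

Let w = s + u = 950.6. δw = √(δs² + δu²) = √(0.283 + 306) = 17.5, so δw/w = 0.0184.
Q is then a monomial in w, p, r:
δQ/Q = √((δw/w)² + (1·δp/p)² + (-1·δr/r)²) = √(0.000339 + 0.000182 + 0.000419) = 0.0307
Q = 102.1, so δQ = 0.0307 × 102.1 = 3.13.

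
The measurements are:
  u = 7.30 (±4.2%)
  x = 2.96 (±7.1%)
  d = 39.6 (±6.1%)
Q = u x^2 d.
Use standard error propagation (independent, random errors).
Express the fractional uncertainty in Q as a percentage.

16.0%

Since Q is a product/quotient, work with relative uncertainties:
  (1·δu/u)² = (1×0.0420)² = 0.00176;  (2·δx/x)² = (2×0.0710)² = 0.0202;  (1·δd/d)² = (1×0.0610)² = 0.00372
δQ/Q = √(0.0256) = 0.160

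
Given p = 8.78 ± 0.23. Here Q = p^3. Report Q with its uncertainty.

677 ± 53.2

Products/powers → add relative errors in quadrature, weighted by exponent:
  (3·δp/p)² = (3×0.0262)² = 0.00618
δQ/Q = √(0.00618) = 0.0786
Q = 677, so δQ = 0.0786 × 677 = 53.2.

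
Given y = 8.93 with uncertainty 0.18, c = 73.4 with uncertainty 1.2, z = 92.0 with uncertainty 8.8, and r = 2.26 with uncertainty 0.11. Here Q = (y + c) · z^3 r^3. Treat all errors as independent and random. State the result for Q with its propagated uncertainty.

(7.40 ± 2.39) × 10^8

Let u = y + c = 82.3. δu = √(δy² + δc²) = √(0.0324 + 1.44) = 1.21, so δu/u = 0.0147.
Q is then a monomial in u, z, r:
δQ/Q = √((δu/u)² + (3·δz/z)² + (3·δr/r)²) = √(0.000217 + 0.0823 + 0.0213) = 0.322
Q = 7.4e+08, so δQ = 0.322 × 7.4e+08 = 2.39e+08.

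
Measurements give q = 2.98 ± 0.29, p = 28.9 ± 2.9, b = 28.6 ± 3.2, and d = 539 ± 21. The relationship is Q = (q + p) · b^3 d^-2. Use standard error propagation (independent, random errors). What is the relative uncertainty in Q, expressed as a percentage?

35.7%

Let u = q + p = 31.9. δu = √(δq² + δp²) = √(0.0841 + 8.41) = 2.91, so δu/u = 0.0914.
Q is then a monomial in u, b, d:
δQ/Q = √((δu/u)² + (3·δb/b)² + (-2·δd/d)²) = √(0.00836 + 0.113 + 0.00607) = 0.357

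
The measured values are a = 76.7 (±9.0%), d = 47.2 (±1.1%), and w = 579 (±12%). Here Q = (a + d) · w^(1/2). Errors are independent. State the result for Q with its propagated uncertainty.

2980 ± 244

Let u = a + d = 124. δu = √(δa² + δd²) = √(47.7 + 0.270) = 6.92, so δu/u = 0.0559.
Q is then a monomial in u, w:
δQ/Q = √((δu/u)² + (½·δw/w)²) = √(0.00312 + 0.00360) = 0.0820
Q = 2980, so δQ = 0.0820 × 2980 = 244.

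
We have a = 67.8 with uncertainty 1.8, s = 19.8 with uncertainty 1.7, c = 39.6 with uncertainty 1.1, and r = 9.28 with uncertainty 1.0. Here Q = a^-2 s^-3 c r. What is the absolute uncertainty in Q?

Each factor contributes (exponent × relative error)² to (δQ/Q)²:
  (-2·δa/a)² = (-2×0.0265)² = 0.00282;  (-3·δs/s)² = (-3×0.0859)² = 0.0663;  (1·δc/c)² = (1×0.0278)² = 0.000772;  (1·δr/r)² = (1×0.108)² = 0.0116
δQ/Q = √(0.0815) = 0.286
Q = 1.03e-05, so δQ = 0.286 × 1.03e-05 = 2.94e-06.

2.94e-06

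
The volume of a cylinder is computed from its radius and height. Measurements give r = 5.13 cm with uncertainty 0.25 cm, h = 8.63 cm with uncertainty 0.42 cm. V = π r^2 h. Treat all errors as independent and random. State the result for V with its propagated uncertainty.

714 ± 77.7 cm^3

Products/powers → add relative errors in quadrature, weighted by exponent:
  (2·δr/r)² = (2×0.0487)² = 0.00950;  (1·δh/h)² = (1×0.0487)² = 0.00237
δV/V = √(0.0119) = 0.109
V = 714 cm^3, so δV = 0.109 × 714 = 77.7 cm^3.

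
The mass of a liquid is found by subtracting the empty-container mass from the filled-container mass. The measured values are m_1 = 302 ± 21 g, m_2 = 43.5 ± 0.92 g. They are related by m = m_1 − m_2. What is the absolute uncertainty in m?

21.0 g

Absolute uncertainties add in quadrature for a linear combination:
  (δm_1)² = 441;  (δm_2)² = 0.846
δm = √(442) = 21.0 g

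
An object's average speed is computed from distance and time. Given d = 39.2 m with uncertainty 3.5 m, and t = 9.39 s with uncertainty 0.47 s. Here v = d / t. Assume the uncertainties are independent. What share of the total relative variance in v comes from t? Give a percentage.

(δv/v)² = (1·δd/d)² + (-1·δt/t)²
  d term: (1×0.0893)² = 0.00797
  t term: (-1×0.0501)² = 0.00251
Total = 0.0105. Share from t = 0.00251/0.0105 = 0.239.

23.9%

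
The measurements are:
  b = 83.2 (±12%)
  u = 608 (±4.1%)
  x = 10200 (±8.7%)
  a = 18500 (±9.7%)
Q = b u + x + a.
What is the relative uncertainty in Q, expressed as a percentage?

Let p = b·u = 50600. δp/p = √((1·δb/b)² + (1·δu/u)²) = √(0.0144 + 0.00168) = 0.127, so δp = 6410.
Q = p + x + a: δQ = √(δp² + δx² + δa²) = √(4.11e+07 + 7.87e+05 + 3.22e+06) = 6720
Q = 79300, so δQ/Q = 6720/79300 = 0.0848.

8.48%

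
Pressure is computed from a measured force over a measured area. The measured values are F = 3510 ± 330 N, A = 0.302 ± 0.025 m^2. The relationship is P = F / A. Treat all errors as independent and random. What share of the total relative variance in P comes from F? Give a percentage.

56.3%

(δP/P)² = (1·δF/F)² + (-1·δA/A)²
  F term: (1×0.0940)² = 0.00884
  A term: (-1×0.0828)² = 0.00685
Total = 0.0157. Share from F = 0.00884/0.0157 = 0.563.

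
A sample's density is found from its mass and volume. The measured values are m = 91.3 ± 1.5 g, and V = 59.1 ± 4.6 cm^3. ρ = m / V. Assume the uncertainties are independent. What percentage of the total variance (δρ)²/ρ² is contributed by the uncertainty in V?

95.7%

(δρ/ρ)² = (1·δm/m)² + (-1·δV/V)²
  m term: (1×0.0164)² = 0.000270
  V term: (-1×0.0778)² = 0.00606
Total = 0.00633. Share from V = 0.00606/0.00633 = 0.957.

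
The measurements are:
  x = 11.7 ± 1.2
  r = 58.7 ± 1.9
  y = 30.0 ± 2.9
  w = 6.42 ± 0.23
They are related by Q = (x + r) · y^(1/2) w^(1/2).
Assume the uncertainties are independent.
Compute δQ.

59.2

Let u = x + r = 70.4. δu = √(δx² + δr²) = √(1.44 + 3.61) = 2.25, so δu/u = 0.0319.
Q is then a monomial in u, y, w:
δQ/Q = √((δu/u)² + (½·δy/y)² + (½·δw/w)²) = √(0.00102 + 0.00234 + 0.000321) = 0.0606
Q = 977, so δQ = 0.0606 × 977 = 59.2.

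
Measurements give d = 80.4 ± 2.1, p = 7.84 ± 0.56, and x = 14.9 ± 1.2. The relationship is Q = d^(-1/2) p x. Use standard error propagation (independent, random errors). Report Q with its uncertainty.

13.0 ± 1.41

Each factor contributes (exponent × relative error)² to (δQ/Q)²:
  (−½·δd/d)² = (-0.5×0.0261)² = 0.000171;  (1·δp/p)² = (1×0.0714)² = 0.00510;  (1·δx/x)² = (1×0.0805)² = 0.00649
δQ/Q = √(0.0118) = 0.108
Q = 13.0, so δQ = 0.108 × 13.0 = 1.41.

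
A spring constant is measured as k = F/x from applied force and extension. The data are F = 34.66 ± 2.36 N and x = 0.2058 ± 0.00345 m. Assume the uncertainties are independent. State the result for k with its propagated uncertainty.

Relative error in a monomial: (δk/k)² = Σ (nᵢ · δxᵢ/xᵢ)².
  (1·δF/F)² = (1×0.0681)² = 0.00464;  (-1·δx/x)² = (-1×0.0168)² = 0.000281
δk/k = √(0.00492) = 0.0701
k = 168.4 N/m, so δk = 0.0701 × 168.4 = 11.8 N/m.

168.4 ± 11.8 N/m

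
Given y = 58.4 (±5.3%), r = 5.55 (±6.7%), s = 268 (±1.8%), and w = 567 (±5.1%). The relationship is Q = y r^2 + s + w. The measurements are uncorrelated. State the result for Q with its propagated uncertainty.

Let p = y·r^2 = 1800. δp/p = √((1·δy/y)² + (2·δr/r)²) = √(0.00281 + 0.0180) = 0.144, so δp = 259.
Q = p + s + w: δQ = √(δp² + δs² + δw²) = √(67200 + 23.3 + 836) = 261
Q = 2630.

2630 ± 261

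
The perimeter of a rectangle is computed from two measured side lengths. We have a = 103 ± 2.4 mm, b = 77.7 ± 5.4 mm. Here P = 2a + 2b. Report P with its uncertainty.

For a sum/difference, combine absolute errors in quadrature:
  (2·δa)² = 23.0;  (2·δb)² = 117
δP = √(140) = 11.8 mm
P = 361 mm.

361 ± 11.8 mm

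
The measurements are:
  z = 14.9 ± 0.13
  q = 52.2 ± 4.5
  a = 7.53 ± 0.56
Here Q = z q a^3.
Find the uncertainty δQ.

Each factor contributes (exponent × relative error)² to (δQ/Q)²:
  (1·δz/z)² = (1×0.00872)² = 7.61e-05;  (1·δq/q)² = (1×0.0862)² = 0.00743;  (3·δa/a)² = (3×0.0744)² = 0.0498
δQ/Q = √(0.0573) = 0.239
Q = 3.32e+05, so δQ = 0.239 × 3.32e+05 = 79500.

79500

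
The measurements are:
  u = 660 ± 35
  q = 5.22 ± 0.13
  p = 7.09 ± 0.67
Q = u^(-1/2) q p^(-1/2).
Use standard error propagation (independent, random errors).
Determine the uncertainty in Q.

Each factor contributes (exponent × relative error)² to (δQ/Q)²:
  (−½·δu/u)² = (-0.5×0.0530)² = 0.000703;  (1·δq/q)² = (1×0.0249)² = 0.000620;  (−½·δp/p)² = (-0.5×0.0945)² = 0.00223
δQ/Q = √(0.00356) = 0.0596
Q = 0.0763, so δQ = 0.0596 × 0.0763 = 0.00455.

0.00455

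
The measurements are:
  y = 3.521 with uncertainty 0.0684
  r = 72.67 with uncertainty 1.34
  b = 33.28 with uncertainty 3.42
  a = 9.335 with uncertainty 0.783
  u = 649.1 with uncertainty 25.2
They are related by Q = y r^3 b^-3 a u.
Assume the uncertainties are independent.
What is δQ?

72700

Products/powers → add relative errors in quadrature, weighted by exponent:
  (1·δy/y)² = (1×0.0194)² = 0.000377;  (3·δr/r)² = (3×0.0184)² = 0.00306;  (-3·δb/b)² = (-3×0.103)² = 0.0950;  (1·δa/a)² = (1×0.0839)² = 0.00704;  (1·δu/u)² = (1×0.0388)² = 0.00151
δQ/Q = √(0.107) = 0.327
Q = 222100, so δQ = 0.327 × 222100 = 72700.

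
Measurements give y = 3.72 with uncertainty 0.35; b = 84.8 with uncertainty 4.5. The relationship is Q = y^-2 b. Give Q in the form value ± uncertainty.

For a monomial Q ∝ y^-2, b, fractional errors add in quadrature:
  (-2·δy/y)² = (-2×0.0941)² = 0.0354;  (1·δb/b)² = (1×0.0531)² = 0.00282
δQ/Q = √(0.0382) = 0.196
Q = 6.13, so δQ = 0.196 × 6.13 = 1.20.

6.13 ± 1.20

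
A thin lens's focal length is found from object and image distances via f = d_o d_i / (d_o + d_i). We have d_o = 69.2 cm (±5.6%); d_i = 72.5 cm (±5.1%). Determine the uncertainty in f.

1.34 cm

∂f/∂d_o = (d_i/(d_o+d_i))² = 0.262;  ∂f/∂d_i = (d_o/(d_o+d_i))² = 0.238
δf = √((∂f/∂d_o · δd_o)² + (∂f/∂d_i · δd_i)²) = √(1.03 + 0.778) = 1.34 cm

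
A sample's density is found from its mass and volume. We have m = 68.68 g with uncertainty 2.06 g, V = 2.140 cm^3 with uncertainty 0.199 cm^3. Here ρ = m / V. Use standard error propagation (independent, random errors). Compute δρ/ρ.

ρ is a product of powers, so relative uncertainties combine in quadrature:
  (1·δm/m)² = (1×0.0300)² = 0.000900;  (-1·δV/V)² = (-1×0.0930)² = 0.00865
δρ/ρ = √(0.00955) = 0.0977

0.0977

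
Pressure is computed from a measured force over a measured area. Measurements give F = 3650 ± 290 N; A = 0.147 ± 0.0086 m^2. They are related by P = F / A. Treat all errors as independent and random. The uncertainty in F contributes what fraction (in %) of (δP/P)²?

64.8%

(δP/P)² = (1·δF/F)² + (-1·δA/A)²
  F term: (1×0.0795)² = 0.00631
  A term: (-1×0.0585)² = 0.00342
Total = 0.00974. Share from F = 0.00631/0.00974 = 0.648.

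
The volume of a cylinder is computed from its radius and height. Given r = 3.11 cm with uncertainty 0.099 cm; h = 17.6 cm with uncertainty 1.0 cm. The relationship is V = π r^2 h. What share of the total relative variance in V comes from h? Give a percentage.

(δV/V)² = (2·δr/r)² + (1·δh/h)²
  r term: (2×0.0318)² = 0.00405
  h term: (1×0.0568)² = 0.00323
Total = 0.00728. Share from h = 0.00323/0.00728 = 0.443.

44.3%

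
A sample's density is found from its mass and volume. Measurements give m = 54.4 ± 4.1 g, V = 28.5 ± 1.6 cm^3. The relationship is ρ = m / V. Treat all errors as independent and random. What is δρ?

0.179 g/cm^3

Since ρ is a product/quotient, work with relative uncertainties:
  (1·δm/m)² = (1×0.0754)² = 0.00568;  (-1·δV/V)² = (-1×0.0561)² = 0.00315
δρ/ρ = √(0.00883) = 0.0940
ρ = 1.91 g/cm^3, so δρ = 0.0940 × 1.91 = 0.179 g/cm^3.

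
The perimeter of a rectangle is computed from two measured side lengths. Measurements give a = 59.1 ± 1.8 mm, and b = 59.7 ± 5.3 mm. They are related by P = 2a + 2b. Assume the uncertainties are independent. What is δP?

11.2 mm

Sums and differences: (δP)² = Σ (cᵢ δxᵢ)².
  (2·δa)² = 13.0;  (2·δb)² = 112
δP = √(125) = 11.2 mm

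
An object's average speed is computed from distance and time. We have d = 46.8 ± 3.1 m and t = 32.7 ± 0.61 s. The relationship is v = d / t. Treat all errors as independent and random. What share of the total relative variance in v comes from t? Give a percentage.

(δv/v)² = (1·δd/d)² + (-1·δt/t)²
  d term: (1×0.0662)² = 0.00439
  t term: (-1×0.0187)² = 0.000348
Total = 0.00474. Share from t = 0.000348/0.00474 = 0.0735.

7.35%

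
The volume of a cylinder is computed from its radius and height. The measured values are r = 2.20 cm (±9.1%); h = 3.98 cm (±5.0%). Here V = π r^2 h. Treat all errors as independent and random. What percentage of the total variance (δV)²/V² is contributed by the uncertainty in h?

(δV/V)² = (2·δr/r)² + (1·δh/h)²
  r term: (2×0.0910)² = 0.0331
  h term: (1×0.0500)² = 0.00250
Total = 0.0356. Share from h = 0.00250/0.0356 = 0.0702.

7.02%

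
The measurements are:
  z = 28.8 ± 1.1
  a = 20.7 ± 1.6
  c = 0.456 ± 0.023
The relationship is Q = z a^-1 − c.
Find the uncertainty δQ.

Let p = z·a^-1 = 1.39. δp/p = √((1·δz/z)² + (-1·δa/a)²) = √(0.00146 + 0.00597) = 0.0862, so δp = 0.120.
Q = p − c: δQ = √(δp² + δc²) = √(0.0144 + 0.000529) = 0.122

0.122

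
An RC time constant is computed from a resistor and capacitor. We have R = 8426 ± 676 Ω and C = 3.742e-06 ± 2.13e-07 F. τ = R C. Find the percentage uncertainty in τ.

9.84%

Since τ is a product/quotient, work with relative uncertainties:
  (1·δR/R)² = (1×0.0802)² = 0.00644;  (1·δC/C)² = (1×0.0569)² = 0.00324
δτ/τ = √(0.00968) = 0.0984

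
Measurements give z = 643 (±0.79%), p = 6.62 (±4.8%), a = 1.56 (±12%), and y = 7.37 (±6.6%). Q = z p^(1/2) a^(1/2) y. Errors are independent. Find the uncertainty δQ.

Q is a product of powers, so relative uncertainties combine in quadrature:
  (1·δz/z)² = (1×0.00790)² = 6.24e-05;  (½·δp/p)² = (0.5×0.0480)² = 0.000576;  (½·δa/a)² = (0.5×0.120)² = 0.00360;  (1·δy/y)² = (1×0.0660)² = 0.00436
δQ/Q = √(0.00859) = 0.0927
Q = 15200, so δQ = 0.0927 × 15200 = 1410.

1410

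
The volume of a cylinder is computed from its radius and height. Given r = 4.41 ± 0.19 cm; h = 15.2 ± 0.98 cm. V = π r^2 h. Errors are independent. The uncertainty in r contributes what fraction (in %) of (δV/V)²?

(δV/V)² = (2·δr/r)² + (1·δh/h)²
  r term: (2×0.0431)² = 0.00742
  h term: (1×0.0645)² = 0.00416
Total = 0.0116. Share from r = 0.00742/0.0116 = 0.641.

64.1%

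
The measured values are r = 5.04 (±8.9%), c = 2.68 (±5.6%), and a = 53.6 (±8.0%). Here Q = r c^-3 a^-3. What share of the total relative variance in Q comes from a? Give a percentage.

(δQ/Q)² = (1·δr/r)² + (-3·δc/c)² + (-3·δa/a)²
  r term: (1×0.0890)² = 0.00792
  c term: (-3×0.0560)² = 0.0282
  a term: (-3×0.0800)² = 0.0576
Total = 0.0937. Share from a = 0.0576/0.0937 = 0.614.

61.4%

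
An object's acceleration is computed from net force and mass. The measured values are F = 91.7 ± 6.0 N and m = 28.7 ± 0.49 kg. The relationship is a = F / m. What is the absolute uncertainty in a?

0.216 m/s^2

Products/powers → add relative errors in quadrature, weighted by exponent:
  (1·δF/F)² = (1×0.0654)² = 0.00428;  (-1·δm/m)² = (-1×0.0171)² = 0.000291
δa/a = √(0.00457) = 0.0676
a = 3.20 m/s^2, so δa = 0.0676 × 3.20 = 0.216 m/s^2.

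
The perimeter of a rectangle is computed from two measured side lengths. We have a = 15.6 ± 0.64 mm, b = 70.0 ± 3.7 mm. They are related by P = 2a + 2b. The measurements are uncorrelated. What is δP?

7.51 mm

Absolute uncertainties add in quadrature for a linear combination:
  (2·δa)² = 1.64;  (2·δb)² = 54.8
δP = √(56.4) = 7.51 mm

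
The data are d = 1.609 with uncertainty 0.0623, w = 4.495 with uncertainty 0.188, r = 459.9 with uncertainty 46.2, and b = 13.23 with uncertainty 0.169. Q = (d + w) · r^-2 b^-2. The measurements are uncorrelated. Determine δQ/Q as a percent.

Let u = d + w = 6.104. δu = √(δd² + δw²) = √(0.00388 + 0.0353) = 0.198, so δu/u = 0.0324.
Q is then a monomial in u, r, b:
δQ/Q = √((δu/u)² + (-2·δr/r)² + (-2·δb/b)²) = √(0.00105 + 0.0404 + 0.000653) = 0.205

20.5%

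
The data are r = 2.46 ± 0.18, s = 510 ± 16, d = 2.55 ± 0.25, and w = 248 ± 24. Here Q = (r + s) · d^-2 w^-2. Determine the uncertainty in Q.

Let u = r + s = 512. δu = √(δr² + δs²) = √(0.0324 + 256) = 16.0, so δu/u = 0.0312.
Q is then a monomial in u, d, w:
δQ/Q = √((δu/u)² + (-2·δd/d)² + (-2·δw/w)²) = √(0.000975 + 0.0384 + 0.0375) = 0.277
Q = 0.00128, so δQ = 0.277 × 0.00128 = 0.000355.

0.000355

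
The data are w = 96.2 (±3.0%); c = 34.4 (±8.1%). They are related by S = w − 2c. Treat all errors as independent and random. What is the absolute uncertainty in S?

6.28

For a sum/difference, combine absolute errors in quadrature:
  (δw)² = 8.33;  (2·δc)² = 31.1
δS = √(39.4) = 6.28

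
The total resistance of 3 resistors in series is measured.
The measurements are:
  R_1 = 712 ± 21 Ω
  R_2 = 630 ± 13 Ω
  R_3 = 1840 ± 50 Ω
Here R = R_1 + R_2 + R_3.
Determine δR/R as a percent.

Each term contributes (cᵢ δxᵢ)² to (δR)²:
  (δR_1)² = 441;  (δR_2)² = 169;  (δR_3)² = 2500
δR = √(3110) = 55.8 Ω
R = 3180 Ω, so δR/R = 55.8/3180 = 0.0175.

1.75%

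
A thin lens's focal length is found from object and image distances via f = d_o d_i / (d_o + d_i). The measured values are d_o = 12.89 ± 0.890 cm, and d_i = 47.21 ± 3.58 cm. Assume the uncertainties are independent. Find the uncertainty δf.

∂f/∂d_o = (d_i/(d_o+d_i))² = 0.617;  ∂f/∂d_i = (d_o/(d_o+d_i))² = 0.0460
δf = √((∂f/∂d_o · δd_o)² + (∂f/∂d_i · δd_i)²) = √(0.302 + 0.0271) = 0.573 cm

0.573 cm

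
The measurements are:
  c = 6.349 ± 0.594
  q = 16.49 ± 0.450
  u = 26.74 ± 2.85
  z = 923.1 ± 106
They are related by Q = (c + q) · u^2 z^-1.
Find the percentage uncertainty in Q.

24.4%

Let w = c + q = 22.84. δw = √(δc² + δq²) = √(0.353 + 0.203) = 0.745, so δw/w = 0.0326.
Q is then a monomial in w, u, z:
δQ/Q = √((δw/w)² + (2·δu/u)² + (-1·δz/z)²) = √(0.00106 + 0.0454 + 0.0132) = 0.244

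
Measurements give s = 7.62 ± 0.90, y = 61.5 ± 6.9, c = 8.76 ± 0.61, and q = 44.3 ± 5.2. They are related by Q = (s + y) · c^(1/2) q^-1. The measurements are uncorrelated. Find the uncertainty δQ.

Let u = s + y = 69.1. δu = √(δs² + δy²) = √(0.810 + 47.6) = 6.96, so δu/u = 0.101.
Q is then a monomial in u, c, q:
δQ/Q = √((δu/u)² + (½·δc/c)² + (-1·δq/q)²) = √(0.0101 + 0.00121 + 0.0138) = 0.159
Q = 4.62, so δQ = 0.159 × 4.62 = 0.732.

0.732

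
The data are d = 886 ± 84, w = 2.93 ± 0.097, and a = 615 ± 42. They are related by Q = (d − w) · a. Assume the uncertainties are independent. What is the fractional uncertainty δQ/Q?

Let u = d − w = 883. δu = √(δd² + δw²) = √(7060 + 0.00941) = 84.0, so δu/u = 0.0951.
Q is then a monomial in u, a:
δQ/Q = √((δu/u)² + (1·δa/a)²) = √(0.00905 + 0.00466) = 0.117

0.117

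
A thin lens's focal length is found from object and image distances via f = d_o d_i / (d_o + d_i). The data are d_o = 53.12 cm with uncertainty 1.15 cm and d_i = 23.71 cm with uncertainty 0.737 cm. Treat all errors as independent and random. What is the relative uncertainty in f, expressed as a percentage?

2.25%

∂f/∂d_o = (d_i/(d_o+d_i))² = 0.0952;  ∂f/∂d_i = (d_o/(d_o+d_i))² = 0.478
δf = √((∂f/∂d_o · δd_o)² + (∂f/∂d_i · δd_i)²) = √(0.0120 + 0.124) = 0.369 cm
f = 16.39 cm, so δf/f = 0.369/16.39 = 0.0225.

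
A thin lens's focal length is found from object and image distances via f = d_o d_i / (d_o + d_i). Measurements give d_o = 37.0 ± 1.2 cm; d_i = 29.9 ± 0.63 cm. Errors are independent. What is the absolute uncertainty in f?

∂f/∂d_o = (d_i/(d_o+d_i))² = 0.200;  ∂f/∂d_i = (d_o/(d_o+d_i))² = 0.306
δf = √((∂f/∂d_o · δd_o)² + (∂f/∂d_i · δd_i)²) = √(0.0575 + 0.0371) = 0.308 cm

0.308 cm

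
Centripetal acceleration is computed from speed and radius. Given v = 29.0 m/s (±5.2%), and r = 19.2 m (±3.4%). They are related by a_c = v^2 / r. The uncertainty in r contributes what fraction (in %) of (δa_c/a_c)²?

(δa_c/a_c)² = (2·δv/v)² + (-1·δr/r)²
  v term: (2×0.0520)² = 0.0108
  r term: (-1×0.0340)² = 0.00116
Total = 0.0120. Share from r = 0.00116/0.0120 = 0.0966.

9.66%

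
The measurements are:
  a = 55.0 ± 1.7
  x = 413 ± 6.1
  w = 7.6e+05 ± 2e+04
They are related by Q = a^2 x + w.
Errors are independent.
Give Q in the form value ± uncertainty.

(2.01 ± 0.0819) × 10^6

Let p = a^2·x = 1.25e+06. δp/p = √((2·δa/a)² + (1·δx/x)²) = √(0.00382 + 0.000218) = 0.0636, so δp = 79400.
Q = p + w: δQ = √(δp² + δw²) = √(6.31e+09 + 4e+08) = 81900
Q = 2.01e+06.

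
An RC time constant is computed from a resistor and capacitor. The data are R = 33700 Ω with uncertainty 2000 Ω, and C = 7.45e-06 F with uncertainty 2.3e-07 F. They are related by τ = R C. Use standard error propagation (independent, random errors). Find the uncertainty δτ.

0.0168 s

Products/powers → add relative errors in quadrature, weighted by exponent:
  (1·δR/R)² = (1×0.0593)² = 0.00352;  (1·δC/C)² = (1×0.0309)² = 0.000953
δτ/τ = √(0.00448) = 0.0669
τ = 0.251 s, so δτ = 0.0669 × 0.251 = 0.0168 s.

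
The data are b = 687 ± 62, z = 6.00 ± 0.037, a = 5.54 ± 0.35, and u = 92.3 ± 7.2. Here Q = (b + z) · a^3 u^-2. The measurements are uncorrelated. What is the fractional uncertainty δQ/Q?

0.261

Let w = b + z = 693. δw = √(δb² + δz²) = √(3840 + 0.00137) = 62.0, so δw/w = 0.0895.
Q is then a monomial in w, a, u:
δQ/Q = √((δw/w)² + (3·δa/a)² + (-2·δu/u)²) = √(0.00800 + 0.0359 + 0.0243) = 0.261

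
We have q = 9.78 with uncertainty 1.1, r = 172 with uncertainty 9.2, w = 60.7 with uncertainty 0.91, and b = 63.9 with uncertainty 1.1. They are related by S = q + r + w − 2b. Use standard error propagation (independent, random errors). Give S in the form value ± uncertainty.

Each term contributes (cᵢ δxᵢ)² to (δS)²:
  (δq)² = 1.21;  (δr)² = 84.6;  (δw)² = 0.828;  (2·δb)² = 4.84
δS = √(91.5) = 9.57
S = 115.

115 ± 9.57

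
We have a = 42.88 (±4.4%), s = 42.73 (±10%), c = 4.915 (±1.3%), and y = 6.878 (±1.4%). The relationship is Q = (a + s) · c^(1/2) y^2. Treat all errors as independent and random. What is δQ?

554

Let u = a + s = 85.61. δu = √(δa² + δs²) = √(3.56 + 18.3) = 4.67, so δu/u = 0.0546.
Q is then a monomial in u, c, y:
δQ/Q = √((δu/u)² + (½·δc/c)² + (2·δy/y)²) = √(0.00298 + 4.23e-05 + 0.000784) = 0.0617
Q = 8979, so δQ = 0.0617 × 8979 = 554.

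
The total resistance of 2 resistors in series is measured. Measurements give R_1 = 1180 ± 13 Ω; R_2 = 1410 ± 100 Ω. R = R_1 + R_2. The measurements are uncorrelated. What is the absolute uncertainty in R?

101 Ω

Each term contributes (cᵢ δxᵢ)² to (δR)²:
  (δR_1)² = 169;  (δR_2)² = 10000
δR = √(10200) = 101 Ω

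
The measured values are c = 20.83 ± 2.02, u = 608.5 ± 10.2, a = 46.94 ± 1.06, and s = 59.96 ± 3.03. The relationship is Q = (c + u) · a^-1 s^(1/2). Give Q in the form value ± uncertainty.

103.8 ± 3.91

Let w = c + u = 629.3. δw = √(δc² + δu²) = √(4.08 + 104) = 10.4, so δw/w = 0.0165.
Q is then a monomial in w, a, s:
δQ/Q = √((δw/w)² + (-1·δa/a)² + (½·δs/s)²) = √(0.000273 + 0.000510 + 0.000638) = 0.0377
Q = 103.8, so δQ = 0.0377 × 103.8 = 3.91.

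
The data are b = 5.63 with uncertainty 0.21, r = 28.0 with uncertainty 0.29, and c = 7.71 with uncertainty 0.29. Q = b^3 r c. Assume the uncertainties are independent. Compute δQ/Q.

0.119

Since Q is a product/quotient, work with relative uncertainties:
  (3·δb/b)² = (3×0.0373)² = 0.0125;  (1·δr/r)² = (1×0.0104)² = 0.000107;  (1·δc/c)² = (1×0.0376)² = 0.00141
δQ/Q = √(0.0140) = 0.119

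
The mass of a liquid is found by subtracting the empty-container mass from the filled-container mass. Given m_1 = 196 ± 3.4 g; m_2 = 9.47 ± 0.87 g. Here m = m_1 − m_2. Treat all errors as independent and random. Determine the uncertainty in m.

3.51 g

Each term contributes (cᵢ δxᵢ)² to (δm)²:
  (δm_1)² = 11.6;  (δm_2)² = 0.757
δm = √(12.3) = 3.51 g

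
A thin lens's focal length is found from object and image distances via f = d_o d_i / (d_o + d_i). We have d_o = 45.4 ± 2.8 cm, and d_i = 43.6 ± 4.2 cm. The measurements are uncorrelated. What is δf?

∂f/∂d_o = (d_i/(d_o+d_i))² = 0.240;  ∂f/∂d_i = (d_o/(d_o+d_i))² = 0.260
δf = √((∂f/∂d_o · δd_o)² + (∂f/∂d_i · δd_i)²) = √(0.452 + 1.19) = 1.28 cm

1.28 cm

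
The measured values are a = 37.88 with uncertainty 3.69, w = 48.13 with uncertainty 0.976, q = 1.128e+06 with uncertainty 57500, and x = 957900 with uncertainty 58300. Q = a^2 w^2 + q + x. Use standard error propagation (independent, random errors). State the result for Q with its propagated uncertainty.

(5.410 ± 0.667) × 10^6

Let p = a^2·w^2 = 3.324e+06. δp/p = √((2·δa/a)² + (2·δw/w)²) = √(0.0380 + 0.00164) = 0.199, so δp = 6.61e+05.
Q = p + q + x: δQ = √(δp² + δq² + δx²) = √(4.38e+11 + 3.31e+09 + 3.4e+09) = 6.67e+05
Q = 5.41e+06.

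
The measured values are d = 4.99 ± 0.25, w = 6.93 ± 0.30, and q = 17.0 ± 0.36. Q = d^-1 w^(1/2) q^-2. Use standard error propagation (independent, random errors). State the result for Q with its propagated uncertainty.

0.00183 ± 0.000126

Relative error in a monomial: (δQ/Q)² = Σ (nᵢ · δxᵢ/xᵢ)².
  (-1·δd/d)² = (-1×0.0501)² = 0.00251;  (½·δw/w)² = (0.5×0.0433)² = 0.000469;  (-2·δq/q)² = (-2×0.0212)² = 0.00179
δQ/Q = √(0.00477) = 0.0691
Q = 0.00183, so δQ = 0.0691 × 0.00183 = 0.000126.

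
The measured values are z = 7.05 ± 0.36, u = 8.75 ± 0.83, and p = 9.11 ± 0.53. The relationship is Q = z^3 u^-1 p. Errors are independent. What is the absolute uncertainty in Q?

Since Q is a product/quotient, work with relative uncertainties:
  (3·δz/z)² = (3×0.0511)² = 0.0235;  (-1·δu/u)² = (-1×0.0949)² = 0.00900;  (1·δp/p)² = (1×0.0582)² = 0.00338
δQ/Q = √(0.0359) = 0.189
Q = 365, so δQ = 0.189 × 365 = 69.1.

69.1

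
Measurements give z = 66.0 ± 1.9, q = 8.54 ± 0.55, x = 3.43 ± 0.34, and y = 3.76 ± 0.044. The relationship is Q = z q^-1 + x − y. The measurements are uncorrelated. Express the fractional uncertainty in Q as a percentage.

8.70%

Let p = z·q^-1 = 7.73. δp/p = √((1·δz/z)² + (-1·δq/q)²) = √(0.000829 + 0.00415) = 0.0705, so δp = 0.545.
Q = p + x − y: δQ = √(δp² + δx² + δy²) = √(0.297 + 0.116 + 0.00194) = 0.644
Q = 7.40, so δQ/Q = 0.644/7.40 = 0.0870.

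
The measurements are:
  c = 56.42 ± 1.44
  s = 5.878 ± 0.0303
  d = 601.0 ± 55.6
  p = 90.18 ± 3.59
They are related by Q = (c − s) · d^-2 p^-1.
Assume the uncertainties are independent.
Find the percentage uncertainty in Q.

Let u = c − s = 50.54. δu = √(δc² + δs²) = √(2.07 + 0.000918) = 1.44, so δu/u = 0.0285.
Q is then a monomial in u, d, p:
δQ/Q = √((δu/u)² + (-2·δd/d)² + (-1·δp/p)²) = √(0.000812 + 0.0342 + 0.00158) = 0.191

19.1%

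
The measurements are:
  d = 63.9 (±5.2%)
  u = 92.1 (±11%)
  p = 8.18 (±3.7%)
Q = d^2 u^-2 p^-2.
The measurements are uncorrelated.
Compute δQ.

Since Q is a product/quotient, work with relative uncertainties:
  (2·δd/d)² = (2×0.0520)² = 0.0108;  (-2·δu/u)² = (-2×0.110)² = 0.0484;  (-2·δp/p)² = (-2×0.0370)² = 0.00548
δQ/Q = √(0.0647) = 0.254
Q = 0.00719, so δQ = 0.254 × 0.00719 = 0.00183.

0.00183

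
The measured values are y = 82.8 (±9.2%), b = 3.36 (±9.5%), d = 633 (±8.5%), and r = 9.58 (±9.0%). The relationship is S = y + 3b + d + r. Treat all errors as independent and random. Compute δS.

For a sum/difference, combine absolute errors in quadrature:
  (δy)² = 58.0;  (3·δb)² = 0.917;  (δd)² = 2890;  (δr)² = 0.743
δS = √(2950) = 54.4

54.4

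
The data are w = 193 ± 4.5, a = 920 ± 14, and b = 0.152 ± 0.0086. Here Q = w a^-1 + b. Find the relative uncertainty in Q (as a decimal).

Let p = w·a^-1 = 0.210. δp/p = √((1·δw/w)² + (-1·δa/a)²) = √(0.000544 + 0.000232) = 0.0278, so δp = 0.00584.
Q = p + b: δQ = √(δp² + δb²) = √(3.41e-05 + 7.4e-05) = 0.0104
Q = 0.362, so δQ/Q = 0.0104/0.362 = 0.0287.

0.0287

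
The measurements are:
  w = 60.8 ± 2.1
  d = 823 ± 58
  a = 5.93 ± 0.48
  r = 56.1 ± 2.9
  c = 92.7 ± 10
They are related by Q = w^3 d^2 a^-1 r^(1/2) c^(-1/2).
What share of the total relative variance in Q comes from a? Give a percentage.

16.1%

(δQ/Q)² = (3·δw/w)² + (2·δd/d)² + (-1·δa/a)² + (½·δr/r)² + (−½·δc/c)²
  w term: (3×0.0345)² = 0.0107
  d term: (2×0.0705)² = 0.0199
  a term: (-1×0.0809)² = 0.00655
  r term: (0.5×0.0517)² = 0.000668
  c term: (-0.5×0.108)² = 0.00291
Total = 0.0407. Share from a = 0.00655/0.0407 = 0.161.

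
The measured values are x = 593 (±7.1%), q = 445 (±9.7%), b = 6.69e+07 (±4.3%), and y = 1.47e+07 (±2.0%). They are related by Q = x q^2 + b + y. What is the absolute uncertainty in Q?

2.44e+07

Let p = x·q^2 = 1.17e+08. δp/p = √((1·δx/x)² + (2·δq/q)²) = √(0.00504 + 0.0376) = 0.207, so δp = 2.43e+07.
Q = p + b + y: δQ = √(δp² + δb² + δy²) = √(5.88e+14 + 8.28e+12 + 8.64e+10) = 2.44e+07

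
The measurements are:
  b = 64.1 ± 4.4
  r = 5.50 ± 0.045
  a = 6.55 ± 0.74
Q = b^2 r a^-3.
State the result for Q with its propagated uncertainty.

Relative error in a monomial: (δQ/Q)² = Σ (nᵢ · δxᵢ/xᵢ)².
  (2·δb/b)² = (2×0.0686)² = 0.0188;  (1·δr/r)² = (1×0.00818)² = 6.69e-05;  (-3·δa/a)² = (-3×0.113)² = 0.115
δQ/Q = √(0.134) = 0.366
Q = 80.4, so δQ = 0.366 × 80.4 = 29.4.

80.4 ± 29.4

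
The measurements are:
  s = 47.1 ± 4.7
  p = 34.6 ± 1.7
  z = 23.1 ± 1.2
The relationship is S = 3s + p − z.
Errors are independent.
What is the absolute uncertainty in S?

Each term contributes (cᵢ δxᵢ)² to (δS)²:
  (3·δs)² = 199;  (δp)² = 2.89;  (δz)² = 1.44
δS = √(203) = 14.3

14.3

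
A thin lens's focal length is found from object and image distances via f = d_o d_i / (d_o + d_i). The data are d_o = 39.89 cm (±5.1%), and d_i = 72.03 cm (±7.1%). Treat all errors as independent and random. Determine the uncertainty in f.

1.06 cm

∂f/∂d_o = (d_i/(d_o+d_i))² = 0.414;  ∂f/∂d_i = (d_o/(d_o+d_i))² = 0.127
δf = √((∂f/∂d_o · δd_o)² + (∂f/∂d_i · δd_i)²) = √(0.710 + 0.422) = 1.06 cm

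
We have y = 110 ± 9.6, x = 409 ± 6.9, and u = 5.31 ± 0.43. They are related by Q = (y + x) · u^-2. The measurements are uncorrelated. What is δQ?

3.01

Let w = y + x = 519. δw = √(δy² + δx²) = √(92.2 + 47.6) = 11.8, so δw/w = 0.0228.
Q is then a monomial in w, u:
δQ/Q = √((δw/w)² + (-2·δu/u)²) = √(0.000519 + 0.0262) = 0.164
Q = 18.4, so δQ = 0.164 × 18.4 = 3.01.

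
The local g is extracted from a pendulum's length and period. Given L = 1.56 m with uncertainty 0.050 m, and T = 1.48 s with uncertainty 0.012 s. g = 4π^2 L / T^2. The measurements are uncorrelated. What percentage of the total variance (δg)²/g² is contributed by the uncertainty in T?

20.4%

(δg/g)² = (1·δL/L)² + (-2·δT/T)²
  L term: (1×0.0321)² = 0.00103
  T term: (-2×0.00811)² = 0.000263
Total = 0.00129. Share from T = 0.000263/0.00129 = 0.204.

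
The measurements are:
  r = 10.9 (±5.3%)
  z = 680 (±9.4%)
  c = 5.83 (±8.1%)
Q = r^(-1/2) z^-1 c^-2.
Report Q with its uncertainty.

Q is a product of powers, so relative uncertainties combine in quadrature:
  (−½·δr/r)² = (-0.5×0.0530)² = 0.000702;  (-1·δz/z)² = (-1×0.0940)² = 0.00884;  (-2·δc/c)² = (-2×0.0810)² = 0.0262
δQ/Q = √(0.0358) = 0.189
Q = 1.31e-05, so δQ = 0.189 × 1.31e-05 = 2.48e-06.

(1.31 ± 0.248) × 10^-5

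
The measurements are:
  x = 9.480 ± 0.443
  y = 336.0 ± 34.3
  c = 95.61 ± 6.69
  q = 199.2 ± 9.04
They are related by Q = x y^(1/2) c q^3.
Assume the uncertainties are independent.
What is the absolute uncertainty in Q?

For a monomial Q ∝ x, y^(1/2), c, q^3, fractional errors add in quadrature:
  (1·δx/x)² = (1×0.0467)² = 0.00218;  (½·δy/y)² = (0.5×0.102)² = 0.00261;  (1·δc/c)² = (1×0.0700)² = 0.00490;  (3·δq/q)² = (3×0.0454)² = 0.0185
δQ/Q = √(0.0282) = 0.168
Q = 1.313e+11, so δQ = 0.168 × 1.313e+11 = 2.21e+10.

2.21e+10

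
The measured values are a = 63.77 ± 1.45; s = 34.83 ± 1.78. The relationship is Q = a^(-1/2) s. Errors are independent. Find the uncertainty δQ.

Q is a product of powers, so relative uncertainties combine in quadrature:
  (−½·δa/a)² = (-0.5×0.0227)² = 0.000129;  (1·δs/s)² = (1×0.0511)² = 0.00261
δQ/Q = √(0.00274) = 0.0524
Q = 4.362, so δQ = 0.0524 × 4.362 = 0.228.

0.228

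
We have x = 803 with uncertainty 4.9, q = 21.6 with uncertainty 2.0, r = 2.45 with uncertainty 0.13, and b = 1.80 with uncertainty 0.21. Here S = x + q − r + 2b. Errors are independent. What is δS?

Each term contributes (cᵢ δxᵢ)² to (δS)²:
  (δx)² = 24.0;  (δq)² = 4.00;  (δr)² = 0.0169;  (2·δb)² = 0.176
δS = √(28.2) = 5.31

5.31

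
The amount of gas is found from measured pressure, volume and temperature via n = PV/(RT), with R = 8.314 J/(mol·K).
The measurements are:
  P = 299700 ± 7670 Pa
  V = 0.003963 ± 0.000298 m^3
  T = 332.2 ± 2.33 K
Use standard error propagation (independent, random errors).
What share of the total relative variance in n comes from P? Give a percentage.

(δn/n)² = (1·δP/P)² + (1·δV/V)² + (-1·δT/T)²
  P term: (1×0.0256)² = 0.000655
  V term: (1×0.0752)² = 0.00565
  T term: (-1×0.00701)² = 4.92e-05
Total = 0.00636. Share from P = 0.000655/0.00636 = 0.103.

10.3%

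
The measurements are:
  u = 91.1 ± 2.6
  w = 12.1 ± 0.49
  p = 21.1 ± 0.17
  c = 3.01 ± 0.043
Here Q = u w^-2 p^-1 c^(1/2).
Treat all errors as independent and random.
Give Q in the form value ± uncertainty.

0.0512 ± 0.00443

For a monomial Q ∝ u, w^-2, p^-1, c^(1/2), fractional errors add in quadrature:
  (1·δu/u)² = (1×0.0285)² = 0.000815;  (-2·δw/w)² = (-2×0.0405)² = 0.00656;  (-1·δp/p)² = (-1×0.00806)² = 6.49e-05;  (½·δc/c)² = (0.5×0.0143)² = 5.1e-05
δQ/Q = √(0.00749) = 0.0865
Q = 0.0512, so δQ = 0.0865 × 0.0512 = 0.00443.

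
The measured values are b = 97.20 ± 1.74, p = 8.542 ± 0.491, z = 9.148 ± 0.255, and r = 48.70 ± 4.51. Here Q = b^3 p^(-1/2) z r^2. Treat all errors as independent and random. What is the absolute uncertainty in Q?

Since Q is a product/quotient, work with relative uncertainties:
  (3·δb/b)² = (3×0.0179)² = 0.00288;  (−½·δp/p)² = (-0.5×0.0575)² = 0.000826;  (1·δz/z)² = (1×0.0279)² = 0.000777;  (2·δr/r)² = (2×0.0926)² = 0.0343
δQ/Q = √(0.0388) = 0.197
Q = 6.817e+09, so δQ = 0.197 × 6.817e+09 = 1.34e+09.

1.34e+09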